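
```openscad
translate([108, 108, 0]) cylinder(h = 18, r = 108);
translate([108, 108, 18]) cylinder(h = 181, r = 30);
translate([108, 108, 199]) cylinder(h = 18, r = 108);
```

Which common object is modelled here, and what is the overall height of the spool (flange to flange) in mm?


A spool. The overall height is 217 mm.

Three coaxial cylinders, large–small–large — a spool. Two 18 mm flanges and a 181 mm core give 18 + 181 + 18 = 217 mm.


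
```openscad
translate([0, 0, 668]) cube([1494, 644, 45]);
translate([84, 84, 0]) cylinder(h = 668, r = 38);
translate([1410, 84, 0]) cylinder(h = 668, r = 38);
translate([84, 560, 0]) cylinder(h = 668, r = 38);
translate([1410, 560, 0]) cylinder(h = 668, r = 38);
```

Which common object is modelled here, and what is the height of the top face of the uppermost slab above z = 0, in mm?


A table. The table height is 713 mm.

A 1494×644×45 slab sits at z = 668 on four Ø76 mm round legs — a table. The top surface is at 668 + 45 = 713 mm.


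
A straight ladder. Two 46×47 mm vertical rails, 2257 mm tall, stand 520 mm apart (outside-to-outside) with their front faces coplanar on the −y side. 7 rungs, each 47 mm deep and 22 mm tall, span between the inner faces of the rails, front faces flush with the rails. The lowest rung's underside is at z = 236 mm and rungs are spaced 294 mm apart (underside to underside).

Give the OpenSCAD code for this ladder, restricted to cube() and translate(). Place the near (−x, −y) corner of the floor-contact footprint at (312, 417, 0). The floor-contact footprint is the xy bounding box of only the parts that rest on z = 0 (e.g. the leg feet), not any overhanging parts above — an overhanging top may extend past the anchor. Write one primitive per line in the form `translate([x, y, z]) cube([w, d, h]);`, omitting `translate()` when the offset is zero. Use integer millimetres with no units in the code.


// rung span = 520 - 2*46 = 428
// rung[k] z = 236 + k*294
translate([312, 417, 0]) cube([46, 47, 2257]);
translate([786, 417, 0]) cube([46, 47, 2257]);
translate([358, 417, 236]) cube([428, 47, 22]);
translate([358, 417, 530]) cube([428, 47, 22]);
translate([358, 417, 824]) cube([428, 47, 22]);
translate([358, 417, 1118]) cube([428, 47, 22]);
translate([358, 417, 1412]) cube([428, 47, 22]);
translate([358, 417, 1706]) cube([428, 47, 22]);
translate([358, 417, 2000]) cube([428, 47, 22]);


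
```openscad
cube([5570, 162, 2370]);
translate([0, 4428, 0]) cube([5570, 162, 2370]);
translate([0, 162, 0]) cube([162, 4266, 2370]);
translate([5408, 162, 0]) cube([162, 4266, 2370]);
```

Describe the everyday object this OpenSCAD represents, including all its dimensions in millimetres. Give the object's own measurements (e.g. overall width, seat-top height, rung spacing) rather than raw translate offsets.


The wall frame of a small rectangular building: four walls, each 2370 mm tall and 162 mm thick, enclosing a footprint 5570 mm (x) by 4590 mm (y) outside-to-outside, with no floor or roof. The front and back walls (the −y and +y sides) span the full width; the two side walls fit between them.


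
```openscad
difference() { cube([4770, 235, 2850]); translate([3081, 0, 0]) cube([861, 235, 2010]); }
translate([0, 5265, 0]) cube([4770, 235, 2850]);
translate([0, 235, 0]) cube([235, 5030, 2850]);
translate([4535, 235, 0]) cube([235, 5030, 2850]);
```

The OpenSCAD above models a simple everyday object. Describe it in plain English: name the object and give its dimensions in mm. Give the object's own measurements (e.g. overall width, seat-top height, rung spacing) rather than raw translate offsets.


A single room: four walls, each 2850 mm tall and 235 mm thick, enclosing an outside footprint 4770×5500 mm (x × y), no floor or roof. The front and back walls (−y and +y sides) run the full x-width; the side walls fit between their inner faces. A door opening 861 mm wide and 2010 mm tall is cut through the front wall from the floor up, its −x edge 3081 mm from the wall's −x end.


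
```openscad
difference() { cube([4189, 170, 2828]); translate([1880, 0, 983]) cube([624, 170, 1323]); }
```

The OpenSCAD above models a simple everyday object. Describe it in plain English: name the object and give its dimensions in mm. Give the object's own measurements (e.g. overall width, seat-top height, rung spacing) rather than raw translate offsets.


A wall 4189 mm long (x), 170 mm thick (y), 2828 mm tall, with a rectangular window opening cut through it. The opening is 624 mm wide and 1323 mm tall; its sill is at z = 983 mm and its near (−x) edge is 1880 mm from the wall's −x end. The opening passes through the full wall thickness.


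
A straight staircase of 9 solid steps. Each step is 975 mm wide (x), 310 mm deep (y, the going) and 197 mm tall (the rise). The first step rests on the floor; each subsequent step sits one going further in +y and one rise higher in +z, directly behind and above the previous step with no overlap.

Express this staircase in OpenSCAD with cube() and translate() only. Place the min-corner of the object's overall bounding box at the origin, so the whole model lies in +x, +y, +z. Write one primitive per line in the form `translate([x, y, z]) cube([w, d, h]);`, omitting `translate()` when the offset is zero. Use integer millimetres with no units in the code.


cube([975, 310, 197]);
translate([0, 310, 197]) cube([975, 310, 197]);
translate([0, 620, 394]) cube([975, 310, 197]);
translate([0, 930, 591]) cube([975, 310, 197]);
translate([0, 1240, 788]) cube([975, 310, 197]);
translate([0, 1550, 985]) cube([975, 310, 197]);
translate([0, 1860, 1182]) cube([975, 310, 197]);
translate([0, 2170, 1379]) cube([975, 310, 197]);
translate([0, 2480, 1576]) cube([975, 310, 197]);


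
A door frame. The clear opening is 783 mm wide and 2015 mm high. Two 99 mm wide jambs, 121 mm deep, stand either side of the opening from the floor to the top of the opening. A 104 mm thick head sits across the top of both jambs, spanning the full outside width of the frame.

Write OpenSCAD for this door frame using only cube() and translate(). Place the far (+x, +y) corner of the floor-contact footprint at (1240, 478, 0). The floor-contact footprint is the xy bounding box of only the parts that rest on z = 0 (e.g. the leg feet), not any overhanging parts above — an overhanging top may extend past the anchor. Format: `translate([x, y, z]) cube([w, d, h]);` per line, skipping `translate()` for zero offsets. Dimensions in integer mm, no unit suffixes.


translate([259, 357, 0]) cube([99, 121, 2015]);
translate([1141, 357, 0]) cube([99, 121, 2015]);
translate([259, 357, 2015]) cube([981, 121, 104]);


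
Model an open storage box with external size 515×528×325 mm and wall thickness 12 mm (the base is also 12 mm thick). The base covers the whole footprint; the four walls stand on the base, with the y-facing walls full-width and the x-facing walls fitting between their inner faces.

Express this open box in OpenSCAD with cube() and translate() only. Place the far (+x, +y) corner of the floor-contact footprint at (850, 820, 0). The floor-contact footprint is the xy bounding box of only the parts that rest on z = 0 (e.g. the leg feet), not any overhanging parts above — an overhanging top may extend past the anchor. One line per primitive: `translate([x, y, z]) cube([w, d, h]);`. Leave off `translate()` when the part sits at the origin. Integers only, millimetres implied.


translate([335, 292, 0]) cube([515, 528, 12]);
translate([335, 292, 12]) cube([515, 12, 313]);
translate([335, 808, 12]) cube([515, 12, 313]);
translate([335, 304, 12]) cube([12, 504, 313]);
translate([838, 304, 12]) cube([12, 504, 313]);


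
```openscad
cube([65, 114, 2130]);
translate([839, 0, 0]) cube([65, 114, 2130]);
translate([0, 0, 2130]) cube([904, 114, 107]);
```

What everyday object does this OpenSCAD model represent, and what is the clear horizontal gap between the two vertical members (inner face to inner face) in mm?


A door frame. The clear opening width is 774 mm.

Two 2130 mm tall posts with a header on top — a door frame. The left jamb is 65 mm wide at x = 0; the right jamb starts at x = 839. The clear opening is 839 − 65 = 774 mm.


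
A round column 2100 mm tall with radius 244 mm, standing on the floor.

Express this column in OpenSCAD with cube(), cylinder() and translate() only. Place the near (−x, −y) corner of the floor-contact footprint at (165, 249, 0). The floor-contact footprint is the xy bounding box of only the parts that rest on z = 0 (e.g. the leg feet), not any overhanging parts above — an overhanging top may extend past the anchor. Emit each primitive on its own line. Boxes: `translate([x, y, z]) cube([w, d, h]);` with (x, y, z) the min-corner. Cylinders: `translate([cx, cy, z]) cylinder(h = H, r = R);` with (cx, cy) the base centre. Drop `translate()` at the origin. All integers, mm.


translate([409, 493, 0]) cylinder(h = 2100, r = 244);


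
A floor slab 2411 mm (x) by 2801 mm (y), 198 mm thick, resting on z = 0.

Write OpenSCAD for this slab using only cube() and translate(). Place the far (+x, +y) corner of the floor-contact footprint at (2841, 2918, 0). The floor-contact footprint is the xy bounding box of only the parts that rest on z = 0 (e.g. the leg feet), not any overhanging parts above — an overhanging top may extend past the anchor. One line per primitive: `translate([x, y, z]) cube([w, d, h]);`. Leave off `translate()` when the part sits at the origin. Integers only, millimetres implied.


translate([430, 117, 0]) cube([2411, 2801, 198]);


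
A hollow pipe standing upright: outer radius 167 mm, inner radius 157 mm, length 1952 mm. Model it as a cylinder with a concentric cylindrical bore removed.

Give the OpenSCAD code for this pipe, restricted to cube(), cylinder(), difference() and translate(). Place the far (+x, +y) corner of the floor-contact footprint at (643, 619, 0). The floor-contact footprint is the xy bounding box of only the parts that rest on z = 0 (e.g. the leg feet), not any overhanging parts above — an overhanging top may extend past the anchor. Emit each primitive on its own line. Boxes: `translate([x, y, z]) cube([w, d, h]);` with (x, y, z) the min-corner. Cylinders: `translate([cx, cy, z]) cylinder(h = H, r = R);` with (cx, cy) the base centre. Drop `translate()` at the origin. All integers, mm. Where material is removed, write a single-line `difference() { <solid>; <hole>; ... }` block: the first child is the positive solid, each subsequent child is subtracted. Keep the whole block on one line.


difference() { translate([476, 452, 0]) cylinder(h = 1952, r = 167); translate([476, 452, 0]) cylinder(h = 1952, r = 157); }


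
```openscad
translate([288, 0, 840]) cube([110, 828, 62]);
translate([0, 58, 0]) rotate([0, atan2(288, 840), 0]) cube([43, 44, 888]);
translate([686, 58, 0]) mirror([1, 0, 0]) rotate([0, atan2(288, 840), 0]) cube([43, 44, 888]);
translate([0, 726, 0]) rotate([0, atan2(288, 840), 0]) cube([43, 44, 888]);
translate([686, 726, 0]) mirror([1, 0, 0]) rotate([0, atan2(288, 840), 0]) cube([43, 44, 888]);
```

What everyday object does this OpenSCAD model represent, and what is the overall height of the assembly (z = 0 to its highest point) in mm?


A sawhorse. The overall height is 902 mm.

A beam across two mirrored pairs of raked legs — a sawhorse. The beam's underside is at z = 840 (matching the legs' vertical rise in atan2(288, 840)) and the beam is 62 mm tall, so its top is at 840 + 62 = 902 mm. The raked legs top out at the beam's underside, so that is the highest point.


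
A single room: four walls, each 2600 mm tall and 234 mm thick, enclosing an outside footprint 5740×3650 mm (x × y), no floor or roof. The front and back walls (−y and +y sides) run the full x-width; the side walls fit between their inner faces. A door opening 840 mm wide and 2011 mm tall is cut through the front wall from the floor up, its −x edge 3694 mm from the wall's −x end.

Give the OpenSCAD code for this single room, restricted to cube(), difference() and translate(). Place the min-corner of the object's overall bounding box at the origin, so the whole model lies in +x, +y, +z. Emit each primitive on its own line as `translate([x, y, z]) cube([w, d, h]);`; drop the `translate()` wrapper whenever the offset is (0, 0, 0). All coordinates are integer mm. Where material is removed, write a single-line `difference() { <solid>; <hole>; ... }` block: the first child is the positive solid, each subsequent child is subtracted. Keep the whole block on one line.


difference() { cube([5740, 234, 2600]); translate([3694, 0, 0]) cube([840, 234, 2011]); }
translate([0, 3416, 0]) cube([5740, 234, 2600]);
translate([0, 234, 0]) cube([234, 3182, 2600]);
translate([5506, 234, 0]) cube([234, 3182, 2600]);


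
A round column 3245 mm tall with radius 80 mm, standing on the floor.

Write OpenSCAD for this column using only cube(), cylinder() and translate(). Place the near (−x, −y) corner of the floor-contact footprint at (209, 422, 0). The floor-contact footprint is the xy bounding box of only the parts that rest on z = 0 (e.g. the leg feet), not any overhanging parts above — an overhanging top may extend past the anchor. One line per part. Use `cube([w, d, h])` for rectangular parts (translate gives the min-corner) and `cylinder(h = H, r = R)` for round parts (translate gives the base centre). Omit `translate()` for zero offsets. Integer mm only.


translate([289, 502, 0]) cylinder(h = 3245, r = 80);


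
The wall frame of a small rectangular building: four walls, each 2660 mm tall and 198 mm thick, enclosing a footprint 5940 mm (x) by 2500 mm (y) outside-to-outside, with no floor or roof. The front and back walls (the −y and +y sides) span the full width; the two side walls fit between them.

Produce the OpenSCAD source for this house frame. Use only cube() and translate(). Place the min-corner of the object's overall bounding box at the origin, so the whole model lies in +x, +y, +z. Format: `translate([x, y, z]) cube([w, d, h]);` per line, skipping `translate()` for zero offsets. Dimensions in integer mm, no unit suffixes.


cube([5940, 198, 2660]);
translate([0, 2302, 0]) cube([5940, 198, 2660]);
translate([0, 198, 0]) cube([198, 2104, 2660]);
translate([5742, 198, 0]) cube([198, 2104, 2660]);


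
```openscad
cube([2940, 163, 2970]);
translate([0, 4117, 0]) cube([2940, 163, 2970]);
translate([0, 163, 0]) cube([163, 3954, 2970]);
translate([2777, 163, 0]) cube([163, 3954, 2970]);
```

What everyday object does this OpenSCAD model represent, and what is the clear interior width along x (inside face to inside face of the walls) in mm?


A house (or room) frame. The interior width is 2614 mm.

Four 2970 mm walls enclosing a rectangle with no floor or roof — a room or house frame. Outside width is 2940 mm and wall thickness is 163 mm, so the interior width is 2940 − 2 × 163 = 2614 mm.


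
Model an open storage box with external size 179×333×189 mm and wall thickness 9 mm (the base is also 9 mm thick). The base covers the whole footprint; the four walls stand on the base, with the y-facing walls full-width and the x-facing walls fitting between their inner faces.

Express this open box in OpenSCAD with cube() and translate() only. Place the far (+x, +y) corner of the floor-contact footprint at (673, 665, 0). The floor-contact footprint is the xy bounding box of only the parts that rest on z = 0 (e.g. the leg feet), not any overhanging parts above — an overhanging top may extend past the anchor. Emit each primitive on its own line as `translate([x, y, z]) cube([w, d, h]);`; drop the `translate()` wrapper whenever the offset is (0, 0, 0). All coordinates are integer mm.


translate([494, 332, 0]) cube([179, 333, 9]);
translate([494, 332, 9]) cube([179, 9, 180]);
translate([494, 656, 9]) cube([179, 9, 180]);
translate([494, 341, 9]) cube([9, 315, 180]);
translate([664, 341, 9]) cube([9, 315, 180]);


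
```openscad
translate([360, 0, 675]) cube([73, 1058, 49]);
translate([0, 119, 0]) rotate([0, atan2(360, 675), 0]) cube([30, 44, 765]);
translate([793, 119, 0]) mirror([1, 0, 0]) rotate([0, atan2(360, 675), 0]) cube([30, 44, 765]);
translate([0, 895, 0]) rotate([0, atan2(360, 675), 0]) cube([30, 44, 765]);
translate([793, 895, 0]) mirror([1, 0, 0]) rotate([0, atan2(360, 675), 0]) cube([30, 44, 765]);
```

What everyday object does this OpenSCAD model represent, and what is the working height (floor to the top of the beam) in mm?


A sawhorse. The overall height is 724 mm.

A beam across two mirrored pairs of raked legs — a sawhorse. The beam's underside is at z = 675 (matching the legs' vertical rise in atan2(360, 675)) and the beam is 49 mm tall, so its top is at 675 + 49 = 724 mm. The raked legs top out at the beam's underside, so that is the highest point.


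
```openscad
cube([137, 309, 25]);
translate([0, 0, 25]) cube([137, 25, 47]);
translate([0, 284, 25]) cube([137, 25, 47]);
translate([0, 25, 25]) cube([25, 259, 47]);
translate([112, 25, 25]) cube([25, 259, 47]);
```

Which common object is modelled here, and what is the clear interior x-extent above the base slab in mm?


An open box. The internal width is 87 mm.

A 137×309 base slab with four walls standing on it — an open box. The base is 137 mm wide and the walls are 25 mm thick, so the internal width is 137 − 2 × 25 = 87 mm.


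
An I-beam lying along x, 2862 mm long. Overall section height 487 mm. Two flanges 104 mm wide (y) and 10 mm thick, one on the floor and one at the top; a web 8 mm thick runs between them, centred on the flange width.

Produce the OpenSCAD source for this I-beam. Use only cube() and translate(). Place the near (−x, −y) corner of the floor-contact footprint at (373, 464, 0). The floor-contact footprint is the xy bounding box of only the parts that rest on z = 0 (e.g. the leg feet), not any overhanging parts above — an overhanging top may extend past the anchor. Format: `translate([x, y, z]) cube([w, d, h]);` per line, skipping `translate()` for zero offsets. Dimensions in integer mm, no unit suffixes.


translate([373, 464, 0]) cube([2862, 104, 10]);
translate([373, 512, 10]) cube([2862, 8, 467]);
translate([373, 464, 477]) cube([2862, 104, 10]);


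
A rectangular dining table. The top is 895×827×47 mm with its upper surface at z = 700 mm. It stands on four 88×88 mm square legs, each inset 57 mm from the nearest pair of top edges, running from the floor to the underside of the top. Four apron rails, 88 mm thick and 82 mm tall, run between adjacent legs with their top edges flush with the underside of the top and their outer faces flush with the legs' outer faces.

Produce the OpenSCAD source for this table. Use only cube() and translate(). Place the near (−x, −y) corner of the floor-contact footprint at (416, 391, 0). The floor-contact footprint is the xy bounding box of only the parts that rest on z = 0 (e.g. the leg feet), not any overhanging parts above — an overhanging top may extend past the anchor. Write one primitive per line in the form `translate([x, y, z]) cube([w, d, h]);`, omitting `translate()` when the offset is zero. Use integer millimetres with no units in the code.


translate([359, 334, 653]) cube([895, 827, 47]);
translate([416, 391, 0]) cube([88, 88, 653]);
translate([1109, 391, 0]) cube([88, 88, 653]);
translate([416, 1016, 0]) cube([88, 88, 653]);
translate([1109, 1016, 0]) cube([88, 88, 653]);
translate([504, 391, 571]) cube([605, 88, 82]);
translate([504, 1016, 571]) cube([605, 88, 82]);
translate([416, 479, 571]) cube([88, 537, 82]);
translate([1109, 479, 571]) cube([88, 537, 82]);


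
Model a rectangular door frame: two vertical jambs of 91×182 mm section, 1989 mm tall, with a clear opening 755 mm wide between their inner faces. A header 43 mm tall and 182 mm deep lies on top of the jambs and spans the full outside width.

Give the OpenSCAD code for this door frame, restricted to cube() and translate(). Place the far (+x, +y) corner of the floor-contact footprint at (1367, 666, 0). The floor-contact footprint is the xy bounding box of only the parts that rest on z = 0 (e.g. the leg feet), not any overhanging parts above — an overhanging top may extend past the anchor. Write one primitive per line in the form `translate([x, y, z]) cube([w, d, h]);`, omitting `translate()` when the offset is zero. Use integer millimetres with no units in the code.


translate([430, 484, 0]) cube([91, 182, 1989]);
translate([1276, 484, 0]) cube([91, 182, 1989]);
translate([430, 484, 1989]) cube([937, 182, 43]);


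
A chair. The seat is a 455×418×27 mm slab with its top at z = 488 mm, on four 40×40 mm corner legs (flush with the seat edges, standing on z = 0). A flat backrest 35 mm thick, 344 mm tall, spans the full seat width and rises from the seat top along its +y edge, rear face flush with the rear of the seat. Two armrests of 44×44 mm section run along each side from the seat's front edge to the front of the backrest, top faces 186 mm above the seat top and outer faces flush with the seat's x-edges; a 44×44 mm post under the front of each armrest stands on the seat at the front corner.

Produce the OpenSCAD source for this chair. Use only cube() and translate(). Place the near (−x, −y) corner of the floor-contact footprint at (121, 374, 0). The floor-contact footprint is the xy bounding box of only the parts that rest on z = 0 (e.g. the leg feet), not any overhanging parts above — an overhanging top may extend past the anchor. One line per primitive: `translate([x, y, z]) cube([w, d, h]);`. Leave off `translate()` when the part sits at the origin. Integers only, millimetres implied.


translate([121, 374, 461]) cube([455, 418, 27]);
translate([121, 374, 0]) cube([40, 40, 461]);
translate([536, 374, 0]) cube([40, 40, 461]);
translate([121, 752, 0]) cube([40, 40, 461]);
translate([536, 752, 0]) cube([40, 40, 461]);
translate([121, 757, 488]) cube([455, 35, 344]);
translate([121, 374, 630]) cube([44, 383, 44]);
translate([532, 374, 630]) cube([44, 383, 44]);
translate([121, 374, 488]) cube([44, 44, 142]);
translate([532, 374, 488]) cube([44, 44, 142]);


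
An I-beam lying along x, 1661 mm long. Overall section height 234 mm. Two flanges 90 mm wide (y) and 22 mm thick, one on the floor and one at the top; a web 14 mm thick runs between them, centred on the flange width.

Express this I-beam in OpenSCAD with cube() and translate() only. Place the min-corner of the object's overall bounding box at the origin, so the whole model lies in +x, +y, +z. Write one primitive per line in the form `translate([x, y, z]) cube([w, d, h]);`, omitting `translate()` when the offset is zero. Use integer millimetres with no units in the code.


cube([1661, 90, 22]);
translate([0, 38, 22]) cube([1661, 14, 190]);
translate([0, 0, 212]) cube([1661, 90, 22]);


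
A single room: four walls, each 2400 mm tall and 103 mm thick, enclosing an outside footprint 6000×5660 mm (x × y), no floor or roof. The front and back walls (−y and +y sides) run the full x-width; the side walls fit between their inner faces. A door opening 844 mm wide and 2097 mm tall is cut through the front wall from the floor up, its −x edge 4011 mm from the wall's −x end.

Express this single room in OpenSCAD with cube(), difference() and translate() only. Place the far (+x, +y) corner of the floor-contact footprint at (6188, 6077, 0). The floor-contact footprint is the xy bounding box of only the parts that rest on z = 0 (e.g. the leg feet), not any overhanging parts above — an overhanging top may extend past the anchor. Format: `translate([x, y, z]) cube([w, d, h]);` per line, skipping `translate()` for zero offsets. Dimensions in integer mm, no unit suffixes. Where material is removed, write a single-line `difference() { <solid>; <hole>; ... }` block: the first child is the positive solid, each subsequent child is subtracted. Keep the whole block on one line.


difference() { translate([188, 417, 0]) cube([6000, 103, 2400]); translate([4199, 417, 0]) cube([844, 103, 2097]); }
translate([188, 5974, 0]) cube([6000, 103, 2400]);
translate([188, 520, 0]) cube([103, 5454, 2400]);
translate([6085, 520, 0]) cube([103, 5454, 2400]);


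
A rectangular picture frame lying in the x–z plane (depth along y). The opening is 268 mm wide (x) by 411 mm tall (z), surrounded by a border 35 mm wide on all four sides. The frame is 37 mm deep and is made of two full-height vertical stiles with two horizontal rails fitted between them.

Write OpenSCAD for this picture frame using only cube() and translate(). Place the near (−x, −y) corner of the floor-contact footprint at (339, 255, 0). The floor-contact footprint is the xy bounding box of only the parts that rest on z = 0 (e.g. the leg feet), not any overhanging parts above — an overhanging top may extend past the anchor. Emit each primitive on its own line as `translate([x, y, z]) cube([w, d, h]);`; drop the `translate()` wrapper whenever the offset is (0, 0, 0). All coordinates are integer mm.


translate([339, 255, 0]) cube([35, 37, 481]);
translate([642, 255, 0]) cube([35, 37, 481]);
translate([374, 255, 0]) cube([268, 37, 35]);
translate([374, 255, 446]) cube([268, 37, 35]);


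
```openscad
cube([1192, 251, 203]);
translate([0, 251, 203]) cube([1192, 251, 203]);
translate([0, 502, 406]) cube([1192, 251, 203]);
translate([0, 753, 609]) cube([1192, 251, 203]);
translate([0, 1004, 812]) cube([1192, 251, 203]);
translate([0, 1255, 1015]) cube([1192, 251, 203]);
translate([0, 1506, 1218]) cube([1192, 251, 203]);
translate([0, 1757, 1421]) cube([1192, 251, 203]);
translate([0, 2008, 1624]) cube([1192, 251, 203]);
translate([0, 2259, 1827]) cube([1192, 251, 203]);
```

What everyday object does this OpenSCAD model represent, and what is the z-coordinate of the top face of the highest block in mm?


A staircase. The total rise is 2030 mm.

10 identical blocks, each offset up and back from the previous — a staircase. Each step is 203 mm tall and there are 10 of them, so the total rise is 10 × 203 = 2030 mm.


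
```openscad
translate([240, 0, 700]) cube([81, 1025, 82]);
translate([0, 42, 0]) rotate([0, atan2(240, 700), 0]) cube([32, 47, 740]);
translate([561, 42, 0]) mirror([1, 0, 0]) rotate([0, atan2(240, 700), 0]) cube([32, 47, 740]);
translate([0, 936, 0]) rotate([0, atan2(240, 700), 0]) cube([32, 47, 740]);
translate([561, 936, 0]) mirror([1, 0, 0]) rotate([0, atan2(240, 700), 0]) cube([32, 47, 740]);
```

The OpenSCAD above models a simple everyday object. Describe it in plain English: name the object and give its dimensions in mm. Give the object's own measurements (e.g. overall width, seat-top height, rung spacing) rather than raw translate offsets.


A sawhorse. A 81×1025×82 mm beam (x, y, z) sits on two A-frame leg pairs. Each pair is two raked legs of 32×47 mm section (47 mm along y) splaying symmetrically in x. Each leg rises 700 mm vertically over 240 mm of horizontal reach and is 740 mm long along its own axis. Every leg's outer bottom edge rests on the floor and its outer top edge meets a bottom edge of the beam — the left legs (tilting toward +x) meet the beam's −x bottom edge, the right legs (their mirror images, tilting toward −x) meet its +x bottom edge — so the leg tops tuck under the beam, the beam's underside is 700 mm above the floor, and the feet are 561 mm apart outside-to-outside with the beam centred between them. The two leg pairs are set in 42 mm from either end of the beam.


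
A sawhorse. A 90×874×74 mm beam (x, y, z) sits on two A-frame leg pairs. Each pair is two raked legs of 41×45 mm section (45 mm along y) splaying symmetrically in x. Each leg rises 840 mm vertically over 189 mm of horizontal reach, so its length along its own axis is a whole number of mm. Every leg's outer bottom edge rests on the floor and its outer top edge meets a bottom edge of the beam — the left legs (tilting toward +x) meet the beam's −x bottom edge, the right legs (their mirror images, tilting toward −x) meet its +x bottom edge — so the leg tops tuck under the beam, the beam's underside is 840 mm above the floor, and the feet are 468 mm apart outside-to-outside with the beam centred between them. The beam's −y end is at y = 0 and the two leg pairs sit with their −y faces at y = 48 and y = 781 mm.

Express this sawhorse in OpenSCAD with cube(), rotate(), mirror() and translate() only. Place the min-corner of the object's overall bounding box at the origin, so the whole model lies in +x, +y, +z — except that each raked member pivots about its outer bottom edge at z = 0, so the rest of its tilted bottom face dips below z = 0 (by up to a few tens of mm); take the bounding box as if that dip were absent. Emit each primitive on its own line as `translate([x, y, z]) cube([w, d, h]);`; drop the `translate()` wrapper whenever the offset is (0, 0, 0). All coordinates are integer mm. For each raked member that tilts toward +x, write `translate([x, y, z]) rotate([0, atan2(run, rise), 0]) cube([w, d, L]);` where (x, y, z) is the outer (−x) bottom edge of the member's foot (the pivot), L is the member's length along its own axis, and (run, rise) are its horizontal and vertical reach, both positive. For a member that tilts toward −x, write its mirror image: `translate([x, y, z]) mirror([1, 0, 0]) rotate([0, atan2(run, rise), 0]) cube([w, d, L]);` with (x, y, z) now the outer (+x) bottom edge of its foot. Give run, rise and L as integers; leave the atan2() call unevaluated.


translate([189, 0, 840]) cube([90, 874, 74]);
translate([0, 48, 0]) rotate([0, atan2(189, 840), 0]) cube([41, 45, 861]);
translate([468, 48, 0]) mirror([1, 0, 0]) rotate([0, atan2(189, 840), 0]) cube([41, 45, 861]);
translate([0, 781, 0]) rotate([0, atan2(189, 840), 0]) cube([41, 45, 861]);
translate([468, 781, 0]) mirror([1, 0, 0]) rotate([0, atan2(189, 840), 0]) cube([41, 45, 861]);


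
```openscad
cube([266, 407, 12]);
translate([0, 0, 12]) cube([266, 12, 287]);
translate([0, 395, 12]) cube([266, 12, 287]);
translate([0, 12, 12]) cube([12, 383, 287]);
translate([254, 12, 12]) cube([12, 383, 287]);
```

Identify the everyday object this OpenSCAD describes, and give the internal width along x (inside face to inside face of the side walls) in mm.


An open box. The internal width is 242 mm.

A 266×407 base slab with four walls standing on it — an open box. The base is 266 mm wide and the walls are 12 mm thick, so the internal width is 266 − 2 × 12 = 242 mm.


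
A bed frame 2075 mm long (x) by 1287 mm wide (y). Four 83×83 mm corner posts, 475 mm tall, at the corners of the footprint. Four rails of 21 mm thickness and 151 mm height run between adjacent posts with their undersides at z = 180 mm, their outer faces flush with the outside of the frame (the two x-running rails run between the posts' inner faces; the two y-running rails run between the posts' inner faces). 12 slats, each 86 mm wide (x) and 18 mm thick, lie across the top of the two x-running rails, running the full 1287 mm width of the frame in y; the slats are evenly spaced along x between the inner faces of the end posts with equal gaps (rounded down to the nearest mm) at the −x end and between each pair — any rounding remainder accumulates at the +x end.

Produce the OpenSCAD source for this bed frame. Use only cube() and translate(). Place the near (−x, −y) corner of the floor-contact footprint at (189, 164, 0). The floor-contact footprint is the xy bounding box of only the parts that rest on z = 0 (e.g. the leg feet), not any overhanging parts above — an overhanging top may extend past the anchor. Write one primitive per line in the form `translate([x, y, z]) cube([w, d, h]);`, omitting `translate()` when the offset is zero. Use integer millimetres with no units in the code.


translate([189, 164, 0]) cube([83, 83, 475]);
translate([189, 1368, 0]) cube([83, 83, 475]);
translate([2181, 164, 0]) cube([83, 83, 475]);
translate([2181, 1368, 0]) cube([83, 83, 475]);
translate([272, 164, 180]) cube([1909, 21, 151]);
translate([272, 1430, 180]) cube([1909, 21, 151]);
translate([189, 247, 180]) cube([21, 1121, 151]);
translate([2243, 247, 180]) cube([21, 1121, 151]);
translate([339, 164, 331]) cube([86, 1287, 18]);
translate([492, 164, 331]) cube([86, 1287, 18]);
translate([645, 164, 331]) cube([86, 1287, 18]);
translate([798, 164, 331]) cube([86, 1287, 18]);
translate([951, 164, 331]) cube([86, 1287, 18]);
translate([1104, 164, 331]) cube([86, 1287, 18]);
translate([1257, 164, 331]) cube([86, 1287, 18]);
translate([1410, 164, 331]) cube([86, 1287, 18]);
translate([1563, 164, 331]) cube([86, 1287, 18]);
translate([1716, 164, 331]) cube([86, 1287, 18]);
translate([1869, 164, 331]) cube([86, 1287, 18]);
translate([2022, 164, 331]) cube([86, 1287, 18]);


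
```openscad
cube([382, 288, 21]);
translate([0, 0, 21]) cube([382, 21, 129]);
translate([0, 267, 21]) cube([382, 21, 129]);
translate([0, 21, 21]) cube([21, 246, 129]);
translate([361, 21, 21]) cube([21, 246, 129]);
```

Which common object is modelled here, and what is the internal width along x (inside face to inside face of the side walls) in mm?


An open box. The internal width is 340 mm.

A 382×288 base slab with four walls standing on it — an open box. The base is 382 mm wide and the walls are 21 mm thick, so the internal width is 382 − 2 × 21 = 340 mm.


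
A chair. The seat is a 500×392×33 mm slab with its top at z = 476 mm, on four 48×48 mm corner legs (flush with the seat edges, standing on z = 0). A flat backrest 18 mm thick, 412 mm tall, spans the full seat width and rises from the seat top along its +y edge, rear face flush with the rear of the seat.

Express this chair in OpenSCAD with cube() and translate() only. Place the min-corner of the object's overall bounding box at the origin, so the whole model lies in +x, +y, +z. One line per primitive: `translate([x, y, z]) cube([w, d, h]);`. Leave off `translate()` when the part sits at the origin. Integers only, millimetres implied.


translate([0, 0, 443]) cube([500, 392, 33]);
cube([48, 48, 443]);
translate([452, 0, 0]) cube([48, 48, 443]);
translate([0, 344, 0]) cube([48, 48, 443]);
translate([452, 344, 0]) cube([48, 48, 443]);
translate([0, 374, 476]) cube([500, 18, 412]);


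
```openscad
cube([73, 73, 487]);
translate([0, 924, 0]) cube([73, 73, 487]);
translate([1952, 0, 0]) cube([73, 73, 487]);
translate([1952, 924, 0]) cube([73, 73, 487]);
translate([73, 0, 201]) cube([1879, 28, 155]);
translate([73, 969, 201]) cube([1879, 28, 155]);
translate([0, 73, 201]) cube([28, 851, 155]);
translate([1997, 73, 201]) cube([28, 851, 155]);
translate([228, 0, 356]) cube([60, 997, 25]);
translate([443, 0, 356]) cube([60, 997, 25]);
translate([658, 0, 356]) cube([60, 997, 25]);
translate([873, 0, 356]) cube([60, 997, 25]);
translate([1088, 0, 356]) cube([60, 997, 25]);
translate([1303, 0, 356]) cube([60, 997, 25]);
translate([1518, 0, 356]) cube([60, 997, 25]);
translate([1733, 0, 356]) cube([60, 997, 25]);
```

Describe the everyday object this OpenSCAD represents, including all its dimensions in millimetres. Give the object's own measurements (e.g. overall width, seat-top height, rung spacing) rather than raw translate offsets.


A bed frame 2025 mm long (x) by 997 mm wide (y). Four 73×73 mm corner posts, 487 mm tall, at the corners of the footprint. Four rails of 28 mm thickness and 155 mm height run between adjacent posts with their undersides at z = 201 mm, their outer faces flush with the outside of the frame (the two x-running rails run between the posts' inner faces; the two y-running rails run between the posts' inner faces). 8 slats, each 60 mm wide (x) and 25 mm thick, lie across the top of the two x-running rails, running the full 997 mm width of the frame in y; along x they sit between the end posts with a 155 mm gap after the −x posts and between neighbouring slats, leaving 159 mm before the +x posts.


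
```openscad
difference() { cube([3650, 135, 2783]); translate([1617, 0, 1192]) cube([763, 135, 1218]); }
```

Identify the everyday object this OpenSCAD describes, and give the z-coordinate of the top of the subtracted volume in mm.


A wall with a window opening. The window head height is 2410 mm.

A wall with a rectangular opening subtracted — a window. Sill at z = 1192, opening 1218 mm tall, so the head is at 1192 + 1218 = 2410 mm.


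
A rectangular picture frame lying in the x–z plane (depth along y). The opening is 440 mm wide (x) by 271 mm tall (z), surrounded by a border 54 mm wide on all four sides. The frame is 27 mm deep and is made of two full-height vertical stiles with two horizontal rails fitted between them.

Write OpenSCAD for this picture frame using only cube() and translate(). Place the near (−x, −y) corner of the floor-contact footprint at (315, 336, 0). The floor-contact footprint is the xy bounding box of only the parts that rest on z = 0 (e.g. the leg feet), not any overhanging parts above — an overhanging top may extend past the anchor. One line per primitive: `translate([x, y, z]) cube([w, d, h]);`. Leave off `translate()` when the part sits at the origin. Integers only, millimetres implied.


translate([315, 336, 0]) cube([54, 27, 379]);
translate([809, 336, 0]) cube([54, 27, 379]);
translate([369, 336, 0]) cube([440, 27, 54]);
translate([369, 336, 325]) cube([440, 27, 54]);


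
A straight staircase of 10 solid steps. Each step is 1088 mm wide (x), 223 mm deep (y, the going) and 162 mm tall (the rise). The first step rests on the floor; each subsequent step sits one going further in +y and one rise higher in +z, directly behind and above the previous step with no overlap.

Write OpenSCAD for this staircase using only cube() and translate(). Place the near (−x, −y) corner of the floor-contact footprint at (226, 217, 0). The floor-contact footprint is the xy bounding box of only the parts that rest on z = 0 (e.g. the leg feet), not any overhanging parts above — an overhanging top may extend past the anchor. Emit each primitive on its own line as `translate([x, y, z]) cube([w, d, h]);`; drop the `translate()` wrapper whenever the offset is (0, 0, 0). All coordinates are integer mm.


translate([226, 217, 0]) cube([1088, 223, 162]);
translate([226, 440, 162]) cube([1088, 223, 162]);
translate([226, 663, 324]) cube([1088, 223, 162]);
translate([226, 886, 486]) cube([1088, 223, 162]);
translate([226, 1109, 648]) cube([1088, 223, 162]);
translate([226, 1332, 810]) cube([1088, 223, 162]);
translate([226, 1555, 972]) cube([1088, 223, 162]);
translate([226, 1778, 1134]) cube([1088, 223, 162]);
translate([226, 2001, 1296]) cube([1088, 223, 162]);
translate([226, 2224, 1458]) cube([1088, 223, 162]);


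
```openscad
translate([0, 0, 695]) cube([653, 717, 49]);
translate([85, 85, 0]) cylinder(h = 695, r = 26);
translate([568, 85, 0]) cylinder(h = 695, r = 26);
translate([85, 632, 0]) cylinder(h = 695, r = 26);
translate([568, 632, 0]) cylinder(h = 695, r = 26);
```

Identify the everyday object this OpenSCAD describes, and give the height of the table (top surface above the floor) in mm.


A table. The table height is 744 mm.

A 653×717×49 slab sits at z = 695 on four Ø52 mm round legs — a table. The top surface is at 695 + 49 = 744 mm.


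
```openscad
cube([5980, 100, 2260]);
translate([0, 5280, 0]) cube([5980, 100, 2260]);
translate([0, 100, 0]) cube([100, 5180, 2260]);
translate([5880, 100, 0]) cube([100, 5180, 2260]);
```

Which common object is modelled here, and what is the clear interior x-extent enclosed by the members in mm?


A house (or room) frame. The interior width is 5780 mm.

Four 2260 mm walls enclosing a rectangle with no floor or roof — a room or house frame. Outside width is 5980 mm and wall thickness is 100 mm, so the interior width is 5980 − 2 × 100 = 5780 mm.


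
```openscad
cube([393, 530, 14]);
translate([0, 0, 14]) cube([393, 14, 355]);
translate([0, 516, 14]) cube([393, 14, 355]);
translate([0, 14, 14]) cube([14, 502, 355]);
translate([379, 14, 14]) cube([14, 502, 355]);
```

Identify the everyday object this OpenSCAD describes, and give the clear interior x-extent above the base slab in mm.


An open box. The internal width is 365 mm.

A 393×530 base slab with four walls standing on it — an open box. The base is 393 mm wide and the walls are 14 mm thick, so the internal width is 393 − 2 × 14 = 365 mm.
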